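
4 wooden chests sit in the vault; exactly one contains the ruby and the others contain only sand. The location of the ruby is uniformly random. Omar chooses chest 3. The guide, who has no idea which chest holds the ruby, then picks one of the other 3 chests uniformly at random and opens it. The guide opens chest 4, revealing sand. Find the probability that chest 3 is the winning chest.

Condition on the true location of the ruby.
If it is in any of chests 1, 2, and 3 (prior 1/4 each): the guide picks chest 4 with probability 1/3 regardless, and it is not the prize; weight (1/4)·(1/3) = 1/12 each.
If it is in chest 4 (prior 1/4): the guide opened chest 4, so this case is ruled out; weight (1/4)·0 = 0.
The weights sum to 1/4.
So P(the ruby in chest 3 | the guide opened chest 4) = (1/12) / (1/4) = 1/3.

1/3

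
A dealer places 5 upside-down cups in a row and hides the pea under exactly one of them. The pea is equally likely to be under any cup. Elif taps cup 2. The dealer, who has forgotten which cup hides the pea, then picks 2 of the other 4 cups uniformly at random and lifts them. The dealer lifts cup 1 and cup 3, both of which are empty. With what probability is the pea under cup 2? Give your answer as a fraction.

1/3

Apply Bayes' rule, conditioning on where the pea actually is.
If it is under either of cups 1 and 3 (prior 1/5 each): that cup was opened and seen not to hold the prize — ruled out; weight (1/5)·0 = 0 each.
If it is under any of cups 2, 4, and 5 (prior 1/5 each): the dealer picks exactly this set with probability 1/6 regardless, and none is the prize; weight (1/5)·(1/6) = 1/30 each.
The weights sum to 1/10.
So P(the pea under cup 2 | the dealer opened cup 1 and cup 3) = (1/30) / (1/10) = 1/3.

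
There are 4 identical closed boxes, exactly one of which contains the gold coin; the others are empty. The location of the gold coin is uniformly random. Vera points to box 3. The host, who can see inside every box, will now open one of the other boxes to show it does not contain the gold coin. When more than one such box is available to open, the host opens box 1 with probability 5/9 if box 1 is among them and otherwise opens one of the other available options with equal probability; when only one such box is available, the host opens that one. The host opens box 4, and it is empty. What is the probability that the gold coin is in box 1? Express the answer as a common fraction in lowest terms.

Consider each possible location of the gold coin in turn.
If it is in box 1 (prior 1/4): box 1 holds the prize so is unavailable; the host chooses uniformly among the 2 others, probability 1/2; weight (1/4)·(1/2) = 1/8.
If it is in box 2 (prior 1/4): box 1 is available but not opened, probability 4/9; weight (1/4)·(4/9) = 1/9.
If it is in box 3 (prior 1/4): box 1 is available but not opened; box 4 gets probability (1 − 5/9)/2 = 2/9; weight (1/4)·(2/9) = 1/18.
If it is in box 4 (prior 1/4): the host opened box 4, so this case is ruled out; weight (1/4)·0 = 0.
The weights sum to 7/24.
So P(the gold coin in box 1 | the host opened box 4) = (1/8) / (7/24) = 3/7.

3/7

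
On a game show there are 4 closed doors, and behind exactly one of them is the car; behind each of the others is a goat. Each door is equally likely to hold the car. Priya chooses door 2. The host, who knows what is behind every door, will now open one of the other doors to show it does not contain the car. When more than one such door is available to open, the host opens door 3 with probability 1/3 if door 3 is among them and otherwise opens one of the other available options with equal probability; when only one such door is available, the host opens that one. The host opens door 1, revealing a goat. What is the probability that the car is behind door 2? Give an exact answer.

2/9

Consider each possible location of the car in turn.
If it is behind door 1 (prior 1/4): the host opened door 1, so this case is ruled out; weight (1/4)·0 = 0.
If it is behind door 2 (prior 1/4): door 3 is available but not opened; door 1 gets probability (1 − 1/3)/2 = 1/3; weight (1/4)·(1/3) = 1/12.
If it is behind door 3 (prior 1/4): door 3 holds the prize so is unavailable; the host chooses uniformly among the 2 others, probability 1/2; weight (1/4)·(1/2) = 1/8.
If it is behind door 4 (prior 1/4): door 3 is available but not opened, probability 2/3; weight (1/4)·(2/3) = 1/6.
The weights sum to 3/8.
So P(the car behind door 2 | the host opened door 1) = (1/12) / (3/8) = 2/9.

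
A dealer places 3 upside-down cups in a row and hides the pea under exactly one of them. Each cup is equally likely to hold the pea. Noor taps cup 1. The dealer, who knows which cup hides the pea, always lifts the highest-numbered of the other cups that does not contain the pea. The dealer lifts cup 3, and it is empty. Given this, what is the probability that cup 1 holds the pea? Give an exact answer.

Consider each possible location of the pea in turn.
If it is under either of cups 1 and 2 (prior 1/3 each): cup 3 is the highest-numbered option available, probability 1; weight (1/3)·1 = 1/3 each.
If it is under cup 3 (prior 1/3): the dealer opened cup 3, so this case is ruled out; weight (1/3)·0 = 0.
The weights sum to 2/3.
So P(the pea under cup 1 | the dealer opened cup 3) = (1/3) / (2/3) = 1/2.

1/2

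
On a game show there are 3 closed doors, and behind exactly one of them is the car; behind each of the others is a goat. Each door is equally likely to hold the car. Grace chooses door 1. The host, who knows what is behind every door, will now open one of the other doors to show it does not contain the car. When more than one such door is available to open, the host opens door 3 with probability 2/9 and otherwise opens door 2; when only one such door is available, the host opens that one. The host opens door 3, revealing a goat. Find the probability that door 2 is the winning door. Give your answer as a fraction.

9/11

Apply Bayes' rule, conditioning on where the car actually is.
If it is behind door 1 (prior 1/3): door 3 is available, opened with probability 2/9; weight (1/3)·(2/9) = 2/27.
If it is behind door 2 (prior 1/3): only door 3 is available, probability 1; weight (1/3)·1 = 1/3.
If it is behind door 3 (prior 1/3): the host opened door 3, so this case is ruled out; weight (1/3)·0 = 0.
The weights sum to 11/27.
So P(the car behind door 2 | the host opened door 3) = (1/3) / (11/27) = 9/11.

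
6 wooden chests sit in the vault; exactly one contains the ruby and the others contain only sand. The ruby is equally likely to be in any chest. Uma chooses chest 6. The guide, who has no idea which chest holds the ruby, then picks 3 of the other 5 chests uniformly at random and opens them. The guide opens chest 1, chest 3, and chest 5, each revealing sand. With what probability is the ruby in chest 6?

1/3

Because the guide chose which chests to open without knowing where the ruby is, the choice is independent of the prize location. Learning that none of the 3 opened chests holds the ruby simply rules out those 3 locations and leaves the remaining 3 chests still equally likely by symmetry.
So P(the ruby in chest 6) = 1/3.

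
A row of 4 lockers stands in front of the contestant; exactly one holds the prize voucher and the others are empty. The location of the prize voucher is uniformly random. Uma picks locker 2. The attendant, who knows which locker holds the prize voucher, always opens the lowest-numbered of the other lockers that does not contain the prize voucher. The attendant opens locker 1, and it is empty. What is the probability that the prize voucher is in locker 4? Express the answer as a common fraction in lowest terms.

1/3

Condition on the true location of the prize voucher.
If it is in locker 1 (prior 1/4): the attendant opened locker 1, so this case is ruled out; weight (1/4)·0 = 0.
If it is in any of lockers 2, 3, and 4 (prior 1/4 each): locker 1 is the lowest-numbered option available, probability 1; weight (1/4)·1 = 1/4 each.
The weights sum to 3/4.
So P(the prize voucher in locker 4 | the attendant opened locker 1) = (1/4) / (3/4) = 1/3.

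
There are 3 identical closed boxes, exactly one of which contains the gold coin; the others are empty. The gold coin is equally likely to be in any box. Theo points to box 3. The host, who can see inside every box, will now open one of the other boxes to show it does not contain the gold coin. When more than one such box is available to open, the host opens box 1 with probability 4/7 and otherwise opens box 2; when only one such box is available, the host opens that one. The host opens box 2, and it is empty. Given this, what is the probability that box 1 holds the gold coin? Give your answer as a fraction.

7/10

Apply Bayes' rule, conditioning on where the gold coin actually is.
If it is in box 1 (prior 1/3): only box 2 is available, probability 1; weight (1/3)·1 = 1/3.
If it is in box 2 (prior 1/3): the host opened box 2, so this case is ruled out; weight (1/3)·0 = 0.
If it is in box 3 (prior 1/3): box 1 is available but not opened, probability 3/7; weight (1/3)·(3/7) = 1/7.
The weights sum to 10/21.
So P(the gold coin in box 1 | the host opened box 2) = (1/3) / (10/21) = 7/10.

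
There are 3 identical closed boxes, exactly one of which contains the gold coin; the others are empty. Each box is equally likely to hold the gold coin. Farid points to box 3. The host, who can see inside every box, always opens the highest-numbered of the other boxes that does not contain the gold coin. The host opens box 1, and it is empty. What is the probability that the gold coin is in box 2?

Consider each possible location of the gold coin in turn.
If it is in box 1 (prior 1/3): the host opened box 1, so this case is ruled out; weight (1/3)·0 = 0.
If it is in box 2 (prior 1/3): box 1 is the highest-numbered option available, probability 1; weight (1/3)·1 = 1/3.
If it is in box 3 (prior 1/3): the host would have opened box 2 instead, probability 0; weight (1/3)·0 = 0.
The weights sum to 1/3.
So P(the gold coin in box 2 | the host opened box 1) = (1/3) / (1/3) = 1.

1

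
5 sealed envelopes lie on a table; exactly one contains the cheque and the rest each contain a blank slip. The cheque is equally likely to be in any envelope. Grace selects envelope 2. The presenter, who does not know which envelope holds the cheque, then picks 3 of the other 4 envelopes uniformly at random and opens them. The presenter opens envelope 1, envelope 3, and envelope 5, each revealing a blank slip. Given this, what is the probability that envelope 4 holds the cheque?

Condition on the true location of the cheque.
If it is in any of envelopes 1, 3, and 5 (prior 1/5 each): that envelope was opened and seen not to hold the prize — ruled out; weight (1/5)·0 = 0 each.
If it is in either of envelopes 2 and 4 (prior 1/5 each): the presenter picks exactly this set with probability 1/4 regardless, and none is the prize; weight (1/5)·(1/4) = 1/20 each.
The weights sum to 1/10.
So P(the cheque in envelope 4 | the presenter opened envelope 1, envelope 3, and envelope 5) = (1/20) / (1/10) = 1/2.

1/2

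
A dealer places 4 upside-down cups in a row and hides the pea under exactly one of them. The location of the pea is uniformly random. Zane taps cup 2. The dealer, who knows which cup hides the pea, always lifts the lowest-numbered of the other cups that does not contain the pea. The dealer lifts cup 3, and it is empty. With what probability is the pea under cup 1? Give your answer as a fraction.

1

Condition on the true location of the pea.
If it is under cup 1 (prior 1/4): cup 3 is the lowest-numbered option available, probability 1; weight (1/4)·1 = 1/4.
If it is under either of cups 2 and 4 (prior 1/4 each): the dealer would have opened cup 1 instead, probability 0; weight (1/4)·0 = 0 each.
If it is under cup 3 (prior 1/4): the dealer opened cup 3, so this case is ruled out; weight (1/4)·0 = 0.
The weights sum to 1/4.
So P(the pea under cup 1 | the dealer opened cup 3) = (1/4) / (1/4) = 1.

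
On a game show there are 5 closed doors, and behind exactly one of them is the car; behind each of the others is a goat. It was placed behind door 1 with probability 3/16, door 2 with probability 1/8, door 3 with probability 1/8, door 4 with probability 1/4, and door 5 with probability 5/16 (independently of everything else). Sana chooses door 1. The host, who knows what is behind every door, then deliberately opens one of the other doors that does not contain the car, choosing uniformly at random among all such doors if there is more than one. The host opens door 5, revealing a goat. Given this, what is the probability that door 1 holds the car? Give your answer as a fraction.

9/41

Apply Bayes' rule, conditioning on where the car actually is.
If it is behind door 1 (prior 3/16): the host has 4 equally likely choices, so probability 1/4; weight (3/16)·(1/4) = 3/64.
If it is behind either of doors 2 and 3 (prior 1/8 each): the host has 3 equally likely choices, so probability 1/3; weight (1/8)·(1/3) = 1/24 each.
If it is behind door 4 (prior 1/4): the host has 3 equally likely choices, so probability 1/3; weight (1/4)·(1/3) = 1/12.
If it is behind door 5 (prior 5/16): the host opened door 5, so this case is ruled out; weight (5/16)·0 = 0.
The weights sum to 41/192.
So P(the car behind door 1 | the host opened door 5) = (3/64) / (41/192) = 9/41.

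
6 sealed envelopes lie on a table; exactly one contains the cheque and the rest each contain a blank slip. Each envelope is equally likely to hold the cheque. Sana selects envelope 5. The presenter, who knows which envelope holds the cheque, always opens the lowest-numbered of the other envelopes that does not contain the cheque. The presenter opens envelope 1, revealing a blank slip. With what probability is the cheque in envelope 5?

Apply Bayes' rule, conditioning on where the cheque actually is.
If it is in envelope 1 (prior 1/6): the presenter opened envelope 1, so this case is ruled out; weight (1/6)·0 = 0.
If it is in any of envelopes 2, 3, 4, 5, and 6 (prior 1/6 each): envelope 1 is the lowest-numbered option available, probability 1; weight (1/6)·1 = 1/6 each.
The weights sum to 5/6.
So P(the cheque in envelope 5 | the presenter opened envelope 1) = (1/6) / (5/6) = 1/5.

1/5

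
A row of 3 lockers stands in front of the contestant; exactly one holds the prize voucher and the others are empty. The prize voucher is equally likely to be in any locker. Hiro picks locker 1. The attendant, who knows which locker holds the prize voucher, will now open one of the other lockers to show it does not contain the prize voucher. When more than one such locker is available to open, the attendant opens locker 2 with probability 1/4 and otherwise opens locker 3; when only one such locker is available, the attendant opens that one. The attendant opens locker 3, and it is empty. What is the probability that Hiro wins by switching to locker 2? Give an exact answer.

Apply Bayes' rule, conditioning on where the prize voucher actually is.
If it is in locker 1 (prior 1/3): locker 2 is available but not opened, probability 3/4; weight (1/3)·(3/4) = 1/4.
If it is in locker 2 (prior 1/3): only locker 3 is available, probability 1; weight (1/3)·1 = 1/3.
If it is in locker 3 (prior 1/3): the attendant opened locker 3, so this case is ruled out; weight (1/3)·0 = 0.
The weights sum to 7/12.
So P(the prize voucher in locker 2 | the attendant opened locker 3) = (1/3) / (7/12) = 4/7.

4/7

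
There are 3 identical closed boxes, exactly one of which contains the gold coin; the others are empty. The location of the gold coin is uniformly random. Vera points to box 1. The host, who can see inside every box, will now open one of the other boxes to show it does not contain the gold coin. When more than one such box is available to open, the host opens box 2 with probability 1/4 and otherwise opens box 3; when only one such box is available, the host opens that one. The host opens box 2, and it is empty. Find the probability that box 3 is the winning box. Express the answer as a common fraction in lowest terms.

4/5

Consider each possible location of the gold coin in turn.
If it is in box 1 (prior 1/3): box 2 is available, opened with probability 1/4; weight (1/3)·(1/4) = 1/12.
If it is in box 2 (prior 1/3): the host opened box 2, so this case is ruled out; weight (1/3)·0 = 0.
If it is in box 3 (prior 1/3): only box 2 is available, probability 1; weight (1/3)·1 = 1/3.
The weights sum to 5/12.
So P(the gold coin in box 3 | the host opened box 2) = (1/3) / (5/12) = 4/5.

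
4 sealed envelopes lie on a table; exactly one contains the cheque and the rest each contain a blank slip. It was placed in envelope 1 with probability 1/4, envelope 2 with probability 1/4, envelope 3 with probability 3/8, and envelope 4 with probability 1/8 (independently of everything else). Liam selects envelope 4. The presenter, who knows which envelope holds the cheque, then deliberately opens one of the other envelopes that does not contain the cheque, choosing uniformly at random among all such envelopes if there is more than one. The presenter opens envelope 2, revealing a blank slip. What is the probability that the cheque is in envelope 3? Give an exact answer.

Condition on the true location of the cheque.
If it is in envelope 1 (prior 1/4): the presenter has 2 equally likely choices, so probability 1/2; weight (1/4)·(1/2) = 1/8.
If it is in envelope 2 (prior 1/4): the presenter opened envelope 2, so this case is ruled out; weight (1/4)·0 = 0.
If it is in envelope 3 (prior 3/8): the presenter has 2 equally likely choices, so probability 1/2; weight (3/8)·(1/2) = 3/16.
If it is in envelope 4 (prior 1/8): the presenter has 3 equally likely choices, so probability 1/3; weight (1/8)·(1/3) = 1/24.
The weights sum to 17/48.
So P(the cheque in envelope 3 | the presenter opened envelope 2) = (3/16) / (17/48) = 9/17.

9/17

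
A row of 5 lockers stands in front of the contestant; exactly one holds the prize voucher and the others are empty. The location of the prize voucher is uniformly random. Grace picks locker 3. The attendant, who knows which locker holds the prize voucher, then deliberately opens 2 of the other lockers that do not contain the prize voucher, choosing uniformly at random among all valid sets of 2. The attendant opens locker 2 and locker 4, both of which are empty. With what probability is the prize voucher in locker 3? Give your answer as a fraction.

1/5

Consider each possible location of the prize voucher in turn.
If it is in either of lockers 1 and 5 (prior 1/5 each): the attendant has 3 equally likely choices, so probability 1/3; weight (1/5)·(1/3) = 1/15 each.
If it is in either of lockers 2 and 4 (prior 1/5 each): that locker was opened and seen not to hold the prize — ruled out; weight (1/5)·0 = 0 each.
If it is in locker 3 (prior 1/5): the attendant has 6 equally likely choices, so probability 1/6; weight (1/5)·(1/6) = 1/30.
The weights sum to 1/6.
So P(the prize voucher in locker 3 | the attendant opened locker 2 and locker 4) = (1/30) / (1/6) = 1/5.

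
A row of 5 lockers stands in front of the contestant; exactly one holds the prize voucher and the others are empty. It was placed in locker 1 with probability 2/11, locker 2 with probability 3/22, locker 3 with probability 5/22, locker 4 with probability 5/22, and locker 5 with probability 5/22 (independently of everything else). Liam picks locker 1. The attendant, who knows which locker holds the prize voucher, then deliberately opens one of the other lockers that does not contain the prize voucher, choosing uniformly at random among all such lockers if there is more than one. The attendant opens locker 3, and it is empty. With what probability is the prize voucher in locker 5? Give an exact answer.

5/16

Consider each possible location of the prize voucher in turn.
If it is in locker 1 (prior 2/11): the attendant has 4 equally likely choices, so probability 1/4; weight (2/11)·(1/4) = 1/22.
If it is in locker 2 (prior 3/22): the attendant has 3 equally likely choices, so probability 1/3; weight (3/22)·(1/3) = 1/22.
If it is in locker 3 (prior 5/22): the attendant opened locker 3, so this case is ruled out; weight (5/22)·0 = 0.
If it is in either of lockers 4 and 5 (prior 5/22 each): the attendant has 3 equally likely choices, so probability 1/3; weight (5/22)·(1/3) = 5/66 each.
The weights sum to 8/33.
So P(the prize voucher in locker 5 | the attendant opened locker 3) = (5/66) / (8/33) = 5/16.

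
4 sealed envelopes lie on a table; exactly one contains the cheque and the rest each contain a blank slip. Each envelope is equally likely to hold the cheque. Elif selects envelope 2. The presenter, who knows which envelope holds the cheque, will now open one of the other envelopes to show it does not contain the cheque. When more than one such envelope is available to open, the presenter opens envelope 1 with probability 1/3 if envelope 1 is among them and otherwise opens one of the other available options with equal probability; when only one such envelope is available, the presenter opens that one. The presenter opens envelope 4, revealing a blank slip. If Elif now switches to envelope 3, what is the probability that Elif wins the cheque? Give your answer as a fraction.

4/9

Apply Bayes' rule, conditioning on where the cheque actually is.
If it is in envelope 1 (prior 1/4): envelope 1 holds the prize so is unavailable; the presenter chooses uniformly among the 2 others, probability 1/2; weight (1/4)·(1/2) = 1/8.
If it is in envelope 2 (prior 1/4): envelope 1 is available but not opened; envelope 4 gets probability (1 − 1/3)/2 = 1/3; weight (1/4)·(1/3) = 1/12.
If it is in envelope 3 (prior 1/4): envelope 1 is available but not opened, probability 2/3; weight (1/4)·(2/3) = 1/6.
If it is in envelope 4 (prior 1/4): the presenter opened envelope 4, so this case is ruled out; weight (1/4)·0 = 0.
The weights sum to 3/8.
So P(the cheque in envelope 3 | the presenter opened envelope 4) = (1/6) / (3/8) = 4/9.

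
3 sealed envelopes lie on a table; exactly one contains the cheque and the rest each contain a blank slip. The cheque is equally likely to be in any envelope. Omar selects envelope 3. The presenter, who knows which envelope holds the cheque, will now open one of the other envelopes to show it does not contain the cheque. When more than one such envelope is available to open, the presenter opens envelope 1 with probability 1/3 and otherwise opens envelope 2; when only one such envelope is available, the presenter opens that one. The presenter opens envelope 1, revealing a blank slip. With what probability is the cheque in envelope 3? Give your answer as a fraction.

Condition on the true location of the cheque.
If it is in envelope 1 (prior 1/3): the presenter opened envelope 1, so this case is ruled out; weight (1/3)·0 = 0.
If it is in envelope 2 (prior 1/3): only envelope 1 is available, probability 1; weight (1/3)·1 = 1/3.
If it is in envelope 3 (prior 1/3): envelope 1 is available, opened with probability 1/3; weight (1/3)·(1/3) = 1/9.
The weights sum to 4/9.
So P(the cheque in envelope 3 | the presenter opened envelope 1) = (1/9) / (4/9) = 1/4.

1/4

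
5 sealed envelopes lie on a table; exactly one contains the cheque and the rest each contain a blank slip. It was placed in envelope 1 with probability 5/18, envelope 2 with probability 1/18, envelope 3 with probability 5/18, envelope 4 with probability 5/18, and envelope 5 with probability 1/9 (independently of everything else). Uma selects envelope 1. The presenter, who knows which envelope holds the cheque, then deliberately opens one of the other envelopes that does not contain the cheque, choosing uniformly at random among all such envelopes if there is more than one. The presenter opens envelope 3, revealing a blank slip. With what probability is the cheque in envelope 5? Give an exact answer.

8/47

Consider each possible location of the cheque in turn.
If it is in envelope 1 (prior 5/18): the presenter has 4 equally likely choices, so probability 1/4; weight (5/18)·(1/4) = 5/72.
If it is in envelope 2 (prior 1/18): the presenter has 3 equally likely choices, so probability 1/3; weight (1/18)·(1/3) = 1/54.
If it is in envelope 3 (prior 5/18): the presenter opened envelope 3, so this case is ruled out; weight (5/18)·0 = 0.
If it is in envelope 4 (prior 5/18): the presenter has 3 equally likely choices, so probability 1/3; weight (5/18)·(1/3) = 5/54.
If it is in envelope 5 (prior 1/9): the presenter has 3 equally likely choices, so probability 1/3; weight (1/9)·(1/3) = 1/27.
The weights sum to 47/216.
So P(the cheque in envelope 5 | the presenter opened envelope 3) = (1/27) / (47/216) = 8/47.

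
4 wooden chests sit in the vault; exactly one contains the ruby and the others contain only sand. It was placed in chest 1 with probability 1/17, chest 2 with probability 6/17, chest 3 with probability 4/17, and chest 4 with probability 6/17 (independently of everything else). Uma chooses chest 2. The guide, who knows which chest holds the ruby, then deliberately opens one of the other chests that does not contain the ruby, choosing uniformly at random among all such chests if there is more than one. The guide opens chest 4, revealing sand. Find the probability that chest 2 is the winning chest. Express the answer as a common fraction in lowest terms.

Condition on the true location of the ruby.
If it is in chest 1 (prior 1/17): the guide has 2 equally likely choices, so probability 1/2; weight (1/17)·(1/2) = 1/34.
If it is in chest 2 (prior 6/17): the guide has 3 equally likely choices, so probability 1/3; weight (6/17)·(1/3) = 2/17.
If it is in chest 3 (prior 4/17): the guide has 2 equally likely choices, so probability 1/2; weight (4/17)·(1/2) = 2/17.
If it is in chest 4 (prior 6/17): the guide opened chest 4, so this case is ruled out; weight (6/17)·0 = 0.
The weights sum to 9/34.
So P(the ruby in chest 2 | the guide opened chest 4) = (2/17) / (9/34) = 4/9.

4/9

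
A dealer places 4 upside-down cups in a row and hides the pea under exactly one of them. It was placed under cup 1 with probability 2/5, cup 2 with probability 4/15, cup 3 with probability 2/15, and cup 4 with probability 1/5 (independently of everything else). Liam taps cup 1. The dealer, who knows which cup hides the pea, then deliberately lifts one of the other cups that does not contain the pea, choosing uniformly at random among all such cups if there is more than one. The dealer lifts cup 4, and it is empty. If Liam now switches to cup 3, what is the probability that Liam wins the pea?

Condition on the true location of the pea.
If it is under cup 1 (prior 2/5): the dealer has 3 equally likely choices, so probability 1/3; weight (2/5)·(1/3) = 2/15.
If it is under cup 2 (prior 4/15): the dealer has 2 equally likely choices, so probability 1/2; weight (4/15)·(1/2) = 2/15.
If it is under cup 3 (prior 2/15): the dealer has 2 equally likely choices, so probability 1/2; weight (2/15)·(1/2) = 1/15.
If it is under cup 4 (prior 1/5): the dealer opened cup 4, so this case is ruled out; weight (1/5)·0 = 0.
The weights sum to 1/3.
So P(the pea under cup 3 | the dealer opened cup 4) = (1/15) / (1/3) = 1/5.

1/5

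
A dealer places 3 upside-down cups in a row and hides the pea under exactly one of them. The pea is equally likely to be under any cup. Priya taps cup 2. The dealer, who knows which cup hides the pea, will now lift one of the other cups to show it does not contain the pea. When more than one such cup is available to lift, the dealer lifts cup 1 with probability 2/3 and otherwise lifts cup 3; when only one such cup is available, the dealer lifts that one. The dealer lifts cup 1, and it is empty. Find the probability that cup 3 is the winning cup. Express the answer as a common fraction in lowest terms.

3/5

Apply Bayes' rule, conditioning on where the pea actually is.
If it is under cup 1 (prior 1/3): the dealer opened cup 1, so this case is ruled out; weight (1/3)·0 = 0.
If it is under cup 2 (prior 1/3): cup 1 is available, opened with probability 2/3; weight (1/3)·(2/3) = 2/9.
If it is under cup 3 (prior 1/3): only cup 1 is available, probability 1; weight (1/3)·1 = 1/3.
The weights sum to 5/9.
So P(the pea under cup 3 | the dealer opened cup 1) = (1/3) / (5/9) = 3/5.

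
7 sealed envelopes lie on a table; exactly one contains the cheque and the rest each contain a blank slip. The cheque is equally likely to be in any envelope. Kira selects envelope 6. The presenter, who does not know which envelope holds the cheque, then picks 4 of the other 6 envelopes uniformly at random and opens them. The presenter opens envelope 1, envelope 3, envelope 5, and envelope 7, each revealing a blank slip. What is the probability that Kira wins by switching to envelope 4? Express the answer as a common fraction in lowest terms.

1/3

Apply Bayes' rule, conditioning on where the cheque actually is.
If it is in any of envelopes 1, 3, 5, and 7 (prior 1/7 each): that envelope was opened and seen not to hold the prize — ruled out; weight (1/7)·0 = 0 each.
If it is in any of envelopes 2, 4, and 6 (prior 1/7 each): the presenter picks exactly this set with probability 1/15 regardless, and none is the prize; weight (1/7)·(1/15) = 1/105 each.
The weights sum to 1/35.
So P(the cheque in envelope 4 | the presenter opened envelope 1, envelope 3, envelope 5, and envelope 7) = (1/105) / (1/35) = 1/3.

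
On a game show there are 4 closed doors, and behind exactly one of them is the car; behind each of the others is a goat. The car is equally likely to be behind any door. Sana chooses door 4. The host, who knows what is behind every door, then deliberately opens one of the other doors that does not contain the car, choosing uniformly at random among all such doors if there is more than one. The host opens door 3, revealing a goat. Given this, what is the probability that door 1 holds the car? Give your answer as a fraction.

3/8

Condition on the true location of the car.
If it is behind either of doors 1 and 2 (prior 1/4 each): the host has 2 equally likely choices, so probability 1/2; weight (1/4)·(1/2) = 1/8 each.
If it is behind door 3 (prior 1/4): the host opened door 3, so this case is ruled out; weight (1/4)·0 = 0.
If it is behind door 4 (prior 1/4): the host has 3 equally likely choices, so probability 1/3; weight (1/4)·(1/3) = 1/12.
The weights sum to 1/3.
So P(the car behind door 1 | the host opened door 3) = (1/8) / (1/3) = 3/8.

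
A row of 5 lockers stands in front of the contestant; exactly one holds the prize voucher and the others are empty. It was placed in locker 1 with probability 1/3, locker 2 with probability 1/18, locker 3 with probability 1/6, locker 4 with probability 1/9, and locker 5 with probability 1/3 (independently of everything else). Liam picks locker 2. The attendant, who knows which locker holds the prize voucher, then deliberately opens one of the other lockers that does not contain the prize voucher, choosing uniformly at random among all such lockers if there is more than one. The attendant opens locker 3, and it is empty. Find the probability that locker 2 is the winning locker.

3/59

Consider each possible location of the prize voucher in turn.
If it is in either of lockers 1 and 5 (prior 1/3 each): the attendant has 3 equally likely choices, so probability 1/3; weight (1/3)·(1/3) = 1/9 each.
If it is in locker 2 (prior 1/18): the attendant has 4 equally likely choices, so probability 1/4; weight (1/18)·(1/4) = 1/72.
If it is in locker 3 (prior 1/6): the attendant opened locker 3, so this case is ruled out; weight (1/6)·0 = 0.
If it is in locker 4 (prior 1/9): the attendant has 3 equally likely choices, so probability 1/3; weight (1/9)·(1/3) = 1/27.
The weights sum to 59/216.
So P(the prize voucher in locker 2 | the attendant opened locker 3) = (1/72) / (59/216) = 3/59.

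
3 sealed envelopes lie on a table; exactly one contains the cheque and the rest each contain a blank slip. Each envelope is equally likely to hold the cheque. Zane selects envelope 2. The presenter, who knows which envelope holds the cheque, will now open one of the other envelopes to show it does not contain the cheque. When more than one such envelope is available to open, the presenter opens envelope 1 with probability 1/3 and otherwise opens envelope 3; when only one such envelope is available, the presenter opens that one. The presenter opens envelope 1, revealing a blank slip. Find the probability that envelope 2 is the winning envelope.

Consider each possible location of the cheque in turn.
If it is in envelope 1 (prior 1/3): the presenter opened envelope 1, so this case is ruled out; weight (1/3)·0 = 0.
If it is in envelope 2 (prior 1/3): envelope 1 is available, opened with probability 1/3; weight (1/3)·(1/3) = 1/9.
If it is in envelope 3 (prior 1/3): only envelope 1 is available, probability 1; weight (1/3)·1 = 1/3.
The weights sum to 4/9.
So P(the cheque in envelope 2 | the presenter opened envelope 1) = (1/9) / (4/9) = 1/4.

1/4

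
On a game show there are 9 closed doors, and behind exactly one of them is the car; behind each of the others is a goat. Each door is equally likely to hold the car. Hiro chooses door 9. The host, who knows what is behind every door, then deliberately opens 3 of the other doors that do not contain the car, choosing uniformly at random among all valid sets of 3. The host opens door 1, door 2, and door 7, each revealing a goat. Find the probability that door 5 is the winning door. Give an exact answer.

8/45

Condition on the true location of the car.
If it is behind any of doors 1, 2, and 7 (prior 1/9 each): that door was opened and seen not to hold the prize — ruled out; weight (1/9)·0 = 0 each.
If it is behind any of doors 3, 4, 5, 6, and 8 (prior 1/9 each): the host has 35 equally likely choices, so probability 1/35; weight (1/9)·(1/35) = 1/315 each.
If it is behind door 9 (prior 1/9): the host has 56 equally likely choices, so probability 1/56; weight (1/9)·(1/56) = 1/504.
The weights sum to 1/56.
So P(the car behind door 5 | the host opened door 1, door 2, and door 7) = (1/315) / (1/56) = 8/45.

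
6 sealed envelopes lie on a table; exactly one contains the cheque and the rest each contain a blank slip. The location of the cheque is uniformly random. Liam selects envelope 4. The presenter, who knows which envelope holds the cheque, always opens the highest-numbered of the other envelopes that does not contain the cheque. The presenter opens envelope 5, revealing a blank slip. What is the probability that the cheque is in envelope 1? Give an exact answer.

Consider each possible location of the cheque in turn.
If it is in any of envelopes 1, 2, 3, and 4 (prior 1/6 each): the presenter would have opened envelope 6 instead, probability 0; weight (1/6)·0 = 0 each.
If it is in envelope 5 (prior 1/6): the presenter opened envelope 5, so this case is ruled out; weight (1/6)·0 = 0.
If it is in envelope 6 (prior 1/6): envelope 5 is the highest-numbered option available, probability 1; weight (1/6)·1 = 1/6.
The weights sum to 1/6.
So P(the cheque in envelope 1 | the presenter opened envelope 5) = 0 / (1/6) = 0.

0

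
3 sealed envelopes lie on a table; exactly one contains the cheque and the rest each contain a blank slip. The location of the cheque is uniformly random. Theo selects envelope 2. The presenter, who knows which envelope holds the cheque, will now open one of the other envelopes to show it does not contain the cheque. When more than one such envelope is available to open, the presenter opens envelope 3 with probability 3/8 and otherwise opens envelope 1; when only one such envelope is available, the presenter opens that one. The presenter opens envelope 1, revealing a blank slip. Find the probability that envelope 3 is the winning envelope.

Condition on the true location of the cheque.
If it is in envelope 1 (prior 1/3): the presenter opened envelope 1, so this case is ruled out; weight (1/3)·0 = 0.
If it is in envelope 2 (prior 1/3): envelope 3 is available but not opened, probability 5/8; weight (1/3)·(5/8) = 5/24.
If it is in envelope 3 (prior 1/3): only envelope 1 is available, probability 1; weight (1/3)·1 = 1/3.
The weights sum to 13/24.
So P(the cheque in envelope 3 | the presenter opened envelope 1) = (1/3) / (13/24) = 8/13.

8/13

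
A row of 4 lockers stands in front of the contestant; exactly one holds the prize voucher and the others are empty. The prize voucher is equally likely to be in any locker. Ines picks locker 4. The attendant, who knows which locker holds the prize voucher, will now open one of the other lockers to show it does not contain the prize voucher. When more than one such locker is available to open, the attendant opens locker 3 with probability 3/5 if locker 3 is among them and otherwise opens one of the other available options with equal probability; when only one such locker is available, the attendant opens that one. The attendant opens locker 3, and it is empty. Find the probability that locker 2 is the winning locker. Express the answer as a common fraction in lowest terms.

1/3

Consider each possible location of the prize voucher in turn.
If it is in any of lockers 1, 2, and 4 (prior 1/4 each): locker 3 is available, opened with probability 3/5; weight (1/4)·(3/5) = 3/20 each.
If it is in locker 3 (prior 1/4): the attendant opened locker 3, so this case is ruled out; weight (1/4)·0 = 0.
The weights sum to 9/20.
So P(the prize voucher in locker 2 | the attendant opened locker 3) = (3/20) / (9/20) = 1/3.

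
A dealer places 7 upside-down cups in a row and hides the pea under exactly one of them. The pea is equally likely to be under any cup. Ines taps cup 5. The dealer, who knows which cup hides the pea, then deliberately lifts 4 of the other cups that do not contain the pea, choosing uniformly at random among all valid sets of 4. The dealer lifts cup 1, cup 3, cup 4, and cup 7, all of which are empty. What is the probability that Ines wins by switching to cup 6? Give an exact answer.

3/7

Apply Bayes' rule, conditioning on where the pea actually is.
If it is under any of cups 1, 3, 4, and 7 (prior 1/7 each): that cup was opened and seen not to hold the prize — ruled out; weight (1/7)·0 = 0 each.
If it is under either of cups 2 and 6 (prior 1/7 each): the dealer has 5 equally likely choices, so probability 1/5; weight (1/7)·(1/5) = 1/35 each.
If it is under cup 5 (prior 1/7): the dealer has 15 equally likely choices, so probability 1/15; weight (1/7)·(1/15) = 1/105.
The weights sum to 1/15.
So P(the pea under cup 6 | the dealer opened cup 1, cup 3, cup 4, and cup 7) = (1/35) / (1/15) = 3/7.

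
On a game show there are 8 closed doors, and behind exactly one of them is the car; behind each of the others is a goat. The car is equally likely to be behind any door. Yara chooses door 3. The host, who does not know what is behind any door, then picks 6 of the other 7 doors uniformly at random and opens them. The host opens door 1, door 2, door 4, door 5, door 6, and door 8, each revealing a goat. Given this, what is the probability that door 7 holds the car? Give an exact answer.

Consider each possible location of the car in turn.
If it is behind any of doors 1, 2, 4, 5, 6, and 8 (prior 1/8 each): that door was opened and seen not to hold the prize — ruled out; weight (1/8)·0 = 0 each.
If it is behind either of doors 3 and 7 (prior 1/8 each): the host picks exactly this set with probability 1/7 regardless, and none is the prize; weight (1/8)·(1/7) = 1/56 each.
The weights sum to 1/28.
So P(the car behind door 7 | the host opened door 1, door 2, door 4, door 5, door 6, and door 8) = (1/56) / (1/28) = 1/2.

1/2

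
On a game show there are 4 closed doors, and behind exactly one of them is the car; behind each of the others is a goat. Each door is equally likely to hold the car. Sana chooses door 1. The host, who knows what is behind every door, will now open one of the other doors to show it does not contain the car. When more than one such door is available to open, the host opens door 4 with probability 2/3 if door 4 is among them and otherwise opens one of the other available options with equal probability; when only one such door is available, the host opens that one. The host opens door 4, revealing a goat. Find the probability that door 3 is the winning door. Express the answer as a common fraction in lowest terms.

Condition on the true location of the car.
If it is behind any of doors 1, 2, and 3 (prior 1/4 each): door 4 is available, opened with probability 2/3; weight (1/4)·(2/3) = 1/6 each.
If it is behind door 4 (prior 1/4): the host opened door 4, so this case is ruled out; weight (1/4)·0 = 0.
The weights sum to 1/2.
So P(the car behind door 3 | the host opened door 4) = (1/6) / (1/2) = 1/3.

1/3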